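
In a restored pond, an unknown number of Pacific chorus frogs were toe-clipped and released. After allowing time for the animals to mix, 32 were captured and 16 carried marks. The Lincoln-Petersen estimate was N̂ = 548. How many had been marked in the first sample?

M = 274

From N = M·C/R: M = N·R / C = 548·16 / 32 = 8768 / 32 = 274.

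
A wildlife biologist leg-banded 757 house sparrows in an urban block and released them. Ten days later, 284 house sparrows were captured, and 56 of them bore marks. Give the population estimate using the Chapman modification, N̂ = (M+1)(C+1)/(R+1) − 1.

N = 3789

N̂ = (757+1)(284+1)/(56+1) − 1 = 758·285/57 − 1
= 216030/57 − 1 = 3790 − 1 = 3789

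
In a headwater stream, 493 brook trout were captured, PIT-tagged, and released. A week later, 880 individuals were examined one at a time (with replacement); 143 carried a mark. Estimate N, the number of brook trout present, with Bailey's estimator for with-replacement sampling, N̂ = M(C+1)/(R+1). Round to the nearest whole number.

N̂ = 493·(880+1)/(143+1) = 493·881/144 = 434333/144 ≈ 3016.2 → 3016

N ≈ 3016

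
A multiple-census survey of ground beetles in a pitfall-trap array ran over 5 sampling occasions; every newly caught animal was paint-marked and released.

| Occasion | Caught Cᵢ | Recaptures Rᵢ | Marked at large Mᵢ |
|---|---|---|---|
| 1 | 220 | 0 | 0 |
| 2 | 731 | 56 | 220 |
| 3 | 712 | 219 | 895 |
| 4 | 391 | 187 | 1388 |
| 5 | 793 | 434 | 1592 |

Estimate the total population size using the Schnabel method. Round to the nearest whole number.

N ≈ 2905

Σ MᵢCᵢ = 0·220 + 220·731 + 895·712 + 1388·391 + 1592·793 = 0 + 160820 + 637240 + 542708 + 1262456 = 2603224
Σ Rᵢ = 0 + 56 + 219 + 187 + 434 = 896
N̂ = 2603224 / 896 ≈ 2905.4 → 2905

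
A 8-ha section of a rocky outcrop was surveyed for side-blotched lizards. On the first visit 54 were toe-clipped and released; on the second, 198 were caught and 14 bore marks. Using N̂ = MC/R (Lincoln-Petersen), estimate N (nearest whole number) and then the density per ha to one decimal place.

N̂ = 54·198/14 = 10692/14 ≈ 763.7 → 764
Density = N̂ / area = 764 / 8 ≈ 95.50 → 95.5 per ha

density ≈ 95.5 side-blotched lizards per ha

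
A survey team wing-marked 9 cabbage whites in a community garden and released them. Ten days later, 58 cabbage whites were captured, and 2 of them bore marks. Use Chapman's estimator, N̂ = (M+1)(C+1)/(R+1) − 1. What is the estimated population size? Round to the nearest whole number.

N̂ = (9+1)(58+1)/(2+1) − 1 = 10·59/3 − 1
= 590/3 − 1 ≈ 196.7 − 1 ≈ 195.7 → 196

N ≈ 196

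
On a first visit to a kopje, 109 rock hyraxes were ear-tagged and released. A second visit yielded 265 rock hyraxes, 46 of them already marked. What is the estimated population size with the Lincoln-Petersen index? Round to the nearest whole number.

N ≈ 628

Lincoln-Petersen assumes M/N = R/C, so N = M·C / R.
N = (109 × 265) / 46 = 28885 / 46 ≈ 627.9 → 628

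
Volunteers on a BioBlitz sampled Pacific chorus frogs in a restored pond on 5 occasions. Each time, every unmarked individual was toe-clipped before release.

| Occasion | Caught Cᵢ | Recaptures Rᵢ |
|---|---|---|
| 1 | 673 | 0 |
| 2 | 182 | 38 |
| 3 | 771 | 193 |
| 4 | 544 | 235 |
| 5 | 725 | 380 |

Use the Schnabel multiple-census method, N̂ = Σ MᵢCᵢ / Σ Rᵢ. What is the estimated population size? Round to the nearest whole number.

Marked at large before each occasion: Mᵢ = Σⱼ<ᵢ (Cⱼ − Rⱼ) → M1=0, M2=673, M3=817, M4=1395, M5=1704
Σ MᵢCᵢ = 0·673 + 673·182 + 817·771 + 1395·544 + 1704·725 = 0 + 122486 + 629907 + 758880 + 1235400 = 2746673
Σ Rᵢ = 0 + 38 + 193 + 235 + 380 = 846
N̂ = 2746673 / 846 ≈ 3246.7 → 3247

N ≈ 3247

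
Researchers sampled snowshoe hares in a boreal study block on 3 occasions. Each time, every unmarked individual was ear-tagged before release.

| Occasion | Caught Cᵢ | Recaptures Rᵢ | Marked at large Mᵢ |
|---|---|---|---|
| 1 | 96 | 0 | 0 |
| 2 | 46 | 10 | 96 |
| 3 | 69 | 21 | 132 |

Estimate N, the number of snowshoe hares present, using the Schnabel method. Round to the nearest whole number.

N ≈ 436

Σ MᵢCᵢ = 0·96 + 96·46 + 132·69 = 0 + 4416 + 9108 = 13524
Σ Rᵢ = 0 + 10 + 21 = 31
N̂ = 13524 / 31 ≈ 436.3 → 436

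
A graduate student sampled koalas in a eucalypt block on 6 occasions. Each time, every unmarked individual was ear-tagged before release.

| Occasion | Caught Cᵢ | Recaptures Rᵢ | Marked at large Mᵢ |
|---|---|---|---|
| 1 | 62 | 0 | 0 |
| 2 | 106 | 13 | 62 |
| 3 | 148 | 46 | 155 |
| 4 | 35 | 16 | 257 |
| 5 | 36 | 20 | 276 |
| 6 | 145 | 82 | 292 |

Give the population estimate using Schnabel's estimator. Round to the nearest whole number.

N ≈ 513

Σ MᵢCᵢ = 0·62 + 62·106 + 155·148 + 257·35 + 276·36 + 292·145 = 0 + 6572 + 22940 + 8995 + 9936 + 42340 = 90783
Σ Rᵢ = 0 + 13 + 46 + 16 + 20 + 82 = 177
N̂ = 90783 / 177 ≈ 512.9 → 513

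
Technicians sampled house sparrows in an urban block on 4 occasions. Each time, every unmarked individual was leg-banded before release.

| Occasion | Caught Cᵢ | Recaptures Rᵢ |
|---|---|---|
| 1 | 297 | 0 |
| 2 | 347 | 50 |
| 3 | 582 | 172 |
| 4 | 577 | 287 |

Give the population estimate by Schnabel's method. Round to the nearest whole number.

Marked at large before each occasion: Mᵢ = Σⱼ<ᵢ (Cⱼ − Rⱼ) → M1=0, M2=297, M3=594, M4=1004
Σ MᵢCᵢ = 0·297 + 297·347 + 594·582 + 1004·577 = 0 + 103059 + 345708 + 579308 = 1028075
Σ Rᵢ = 0 + 50 + 172 + 287 = 509
N̂ = 1028075 / 509 ≈ 2019.8 → 2020

N ≈ 2020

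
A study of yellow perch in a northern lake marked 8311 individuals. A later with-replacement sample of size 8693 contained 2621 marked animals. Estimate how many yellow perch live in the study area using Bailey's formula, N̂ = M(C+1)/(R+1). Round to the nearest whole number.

N ≈ 27,558

N̂ = 8311·(8693+1)/(2621+1) = 8311·8694/2622 = 72255834/2622 ≈ 27557.5 → 27558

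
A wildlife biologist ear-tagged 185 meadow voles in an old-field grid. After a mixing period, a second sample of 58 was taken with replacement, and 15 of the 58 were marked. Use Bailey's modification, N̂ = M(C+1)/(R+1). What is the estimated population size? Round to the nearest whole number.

N̂ = 185·(58+1)/(15+1) = 185·59/16 = 10915/16 ≈ 682.2 → 682

N ≈ 682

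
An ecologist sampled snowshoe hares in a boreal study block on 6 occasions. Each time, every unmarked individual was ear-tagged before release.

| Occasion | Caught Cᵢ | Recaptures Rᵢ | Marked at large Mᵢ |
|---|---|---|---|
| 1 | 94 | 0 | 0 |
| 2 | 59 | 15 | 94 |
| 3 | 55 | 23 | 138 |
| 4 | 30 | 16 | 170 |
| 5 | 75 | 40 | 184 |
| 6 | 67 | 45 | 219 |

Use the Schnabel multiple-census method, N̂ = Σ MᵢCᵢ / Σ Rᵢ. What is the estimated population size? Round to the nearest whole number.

N ≈ 336

Σ MᵢCᵢ = 0·94 + 94·59 + 138·55 + 170·30 + 184·75 + 219·67 = 0 + 5546 + 7590 + 5100 + 13800 + 14673 = 46709
Σ Rᵢ = 0 + 15 + 23 + 16 + 40 + 45 = 139
N̂ = 46709 / 139 ≈ 336.0 → 336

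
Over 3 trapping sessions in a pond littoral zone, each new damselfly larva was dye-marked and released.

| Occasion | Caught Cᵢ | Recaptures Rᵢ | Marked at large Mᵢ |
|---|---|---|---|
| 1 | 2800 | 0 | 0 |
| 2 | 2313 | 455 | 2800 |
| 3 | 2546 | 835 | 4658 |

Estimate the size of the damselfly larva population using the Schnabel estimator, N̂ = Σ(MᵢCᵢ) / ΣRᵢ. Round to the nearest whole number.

N ≈ 14,214

Σ MᵢCᵢ = 0·2800 + 2800·2313 + 4658·2546 = 0 + 6476400 + 11859268 = 18335668
Σ Rᵢ = 0 + 455 + 835 = 1290
N̂ = 18335668 / 1290 ≈ 14213.7 → 14214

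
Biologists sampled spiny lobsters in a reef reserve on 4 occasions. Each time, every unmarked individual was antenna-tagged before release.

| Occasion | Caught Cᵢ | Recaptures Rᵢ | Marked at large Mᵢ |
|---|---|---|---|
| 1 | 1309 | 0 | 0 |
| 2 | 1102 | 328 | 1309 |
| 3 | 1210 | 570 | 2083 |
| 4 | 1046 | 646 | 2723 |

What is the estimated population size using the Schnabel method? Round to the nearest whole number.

N ≈ 4411

Σ MᵢCᵢ = 0·1309 + 1309·1102 + 2083·1210 + 2723·1046 = 0 + 1442518 + 2520430 + 2848258 = 6811206
Σ Rᵢ = 0 + 328 + 570 + 646 = 1544
N̂ = 6811206 / 1544 ≈ 4411.4 → 4411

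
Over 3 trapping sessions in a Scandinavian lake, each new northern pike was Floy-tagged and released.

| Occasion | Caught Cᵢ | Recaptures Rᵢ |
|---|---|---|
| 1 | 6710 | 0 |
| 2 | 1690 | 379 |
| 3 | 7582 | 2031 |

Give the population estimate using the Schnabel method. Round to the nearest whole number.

Marked at large before each occasion: Mᵢ = Σⱼ<ᵢ (Cⱼ − Rⱼ) → M1=0, M2=6710, M3=8021
Σ MᵢCᵢ = 0·6710 + 6710·1690 + 8021·7582 = 0 + 11339900 + 60815222 = 72155122
Σ Rᵢ = 0 + 379 + 2031 = 2410
N̂ = 72155122 / 2410 ≈ 29939.9 → 29940

N ≈ 29,940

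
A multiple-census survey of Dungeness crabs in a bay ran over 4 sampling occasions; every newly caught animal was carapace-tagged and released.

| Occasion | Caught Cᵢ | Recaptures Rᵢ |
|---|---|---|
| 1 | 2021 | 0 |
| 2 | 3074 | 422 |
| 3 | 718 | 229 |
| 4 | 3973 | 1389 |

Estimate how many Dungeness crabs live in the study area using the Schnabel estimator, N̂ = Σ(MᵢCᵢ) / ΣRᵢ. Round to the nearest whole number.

N ≈ 14,743

Marked at large before each occasion: Mᵢ = Σⱼ<ᵢ (Cⱼ − Rⱼ) → M1=0, M2=2021, M3=4673, M4=5162
Σ MᵢCᵢ = 0·2021 + 2021·3074 + 4673·718 + 5162·3973 = 0 + 6212554 + 3355214 + 20508626 = 30076394
Σ Rᵢ = 0 + 422 + 229 + 1389 = 2040
N̂ = 30076394 / 2040 ≈ 14743.3 → 14743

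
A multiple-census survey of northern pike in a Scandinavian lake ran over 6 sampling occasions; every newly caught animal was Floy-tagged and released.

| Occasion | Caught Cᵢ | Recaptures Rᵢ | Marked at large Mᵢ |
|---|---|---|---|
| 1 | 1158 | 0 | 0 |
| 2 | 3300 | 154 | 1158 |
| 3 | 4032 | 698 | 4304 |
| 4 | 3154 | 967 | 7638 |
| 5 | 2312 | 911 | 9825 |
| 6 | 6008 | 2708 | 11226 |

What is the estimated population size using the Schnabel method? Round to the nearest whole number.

N ≈ 24,904

Σ MᵢCᵢ = 0·1158 + 1158·3300 + 4304·4032 + 7638·3154 + 9825·2312 + 11226·6008 = 0 + 3821400 + 17353728 + 24090252 + 22715400 + 67445808 = 135426588
Σ Rᵢ = 0 + 154 + 698 + 967 + 911 + 2708 = 5438
N̂ = 135426588 / 5438 ≈ 24903.7 → 24904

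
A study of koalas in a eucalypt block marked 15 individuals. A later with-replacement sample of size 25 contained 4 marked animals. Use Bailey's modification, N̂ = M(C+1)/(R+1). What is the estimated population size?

N̂ = 15·(25+1)/(4+1) = 15·26/5 = 390/5 = 78

N = 78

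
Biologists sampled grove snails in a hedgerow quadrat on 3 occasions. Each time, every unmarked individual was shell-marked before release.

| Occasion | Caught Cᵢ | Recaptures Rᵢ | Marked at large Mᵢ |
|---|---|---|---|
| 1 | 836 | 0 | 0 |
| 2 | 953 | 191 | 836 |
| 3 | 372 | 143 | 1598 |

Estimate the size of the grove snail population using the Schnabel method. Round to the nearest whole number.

N ≈ 4165

Σ MᵢCᵢ = 0·836 + 836·953 + 1598·372 = 0 + 796708 + 594456 = 1391164
Σ Rᵢ = 0 + 191 + 143 = 334
N̂ = 1391164 / 334 ≈ 4165.2 → 4165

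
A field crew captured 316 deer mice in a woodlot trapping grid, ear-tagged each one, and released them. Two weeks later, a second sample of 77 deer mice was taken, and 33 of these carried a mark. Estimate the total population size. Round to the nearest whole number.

N ≈ 737

N = (316 × 77) / 33 = 24332 / 33 ≈ 737.3 → 737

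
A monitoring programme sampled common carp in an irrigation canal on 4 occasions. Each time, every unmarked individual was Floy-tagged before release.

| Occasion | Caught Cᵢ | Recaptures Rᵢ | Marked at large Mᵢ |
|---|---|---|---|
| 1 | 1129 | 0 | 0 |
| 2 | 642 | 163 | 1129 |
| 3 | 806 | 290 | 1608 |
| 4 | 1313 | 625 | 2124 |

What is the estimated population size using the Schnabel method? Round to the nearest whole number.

Σ MᵢCᵢ = 0·1129 + 1129·642 + 1608·806 + 2124·1313 = 0 + 724818 + 1296048 + 2788812 = 4809678
Σ Rᵢ = 0 + 163 + 290 + 625 = 1078
N̂ = 4809678 / 1078 ≈ 4461.7 → 4462

N ≈ 4462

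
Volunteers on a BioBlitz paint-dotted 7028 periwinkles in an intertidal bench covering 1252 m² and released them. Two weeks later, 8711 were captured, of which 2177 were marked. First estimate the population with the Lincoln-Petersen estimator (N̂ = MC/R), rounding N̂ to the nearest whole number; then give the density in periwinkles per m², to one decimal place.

density ≈ 22.5 periwinkles per m²

N̂ = 7028·8711/2177 = 61220908/2177 ≈ 28121.7 → 28122
Density = N̂ / area = 28122 / 1252 ≈ 22.46 → 22.5 per m²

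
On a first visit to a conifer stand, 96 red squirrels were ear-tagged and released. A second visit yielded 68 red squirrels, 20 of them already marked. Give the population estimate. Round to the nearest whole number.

N ≈ 326

N = (96 × 68) / 20 = 6528 / 20 ≈ 326.4 → 326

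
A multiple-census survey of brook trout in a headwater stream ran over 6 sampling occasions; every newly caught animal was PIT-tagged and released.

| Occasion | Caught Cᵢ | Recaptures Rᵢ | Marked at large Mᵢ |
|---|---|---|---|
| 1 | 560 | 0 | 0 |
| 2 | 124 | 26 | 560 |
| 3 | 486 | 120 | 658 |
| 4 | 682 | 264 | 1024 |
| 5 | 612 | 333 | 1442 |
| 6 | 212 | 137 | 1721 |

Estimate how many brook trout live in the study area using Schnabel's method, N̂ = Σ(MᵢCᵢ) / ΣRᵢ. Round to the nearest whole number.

Σ MᵢCᵢ = 0·560 + 560·124 + 658·486 + 1024·682 + 1442·612 + 1721·212 = 0 + 69440 + 319788 + 698368 + 882504 + 364852 = 2334952
Σ Rᵢ = 0 + 26 + 120 + 264 + 333 + 137 = 880
N̂ = 2334952 / 880 ≈ 2653.4 → 2653

N ≈ 2653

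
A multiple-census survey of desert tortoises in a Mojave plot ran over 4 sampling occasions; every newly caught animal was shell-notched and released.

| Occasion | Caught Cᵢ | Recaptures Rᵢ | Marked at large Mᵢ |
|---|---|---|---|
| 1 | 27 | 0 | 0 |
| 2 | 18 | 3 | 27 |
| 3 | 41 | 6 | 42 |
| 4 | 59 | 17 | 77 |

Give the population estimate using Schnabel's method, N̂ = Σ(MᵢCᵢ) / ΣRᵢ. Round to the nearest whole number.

Σ MᵢCᵢ = 0·27 + 27·18 + 42·41 + 77·59 = 0 + 486 + 1722 + 4543 = 6751
Σ Rᵢ = 0 + 3 + 6 + 17 = 26
N̂ = 6751 / 26 ≈ 259.7 → 260

N ≈ 260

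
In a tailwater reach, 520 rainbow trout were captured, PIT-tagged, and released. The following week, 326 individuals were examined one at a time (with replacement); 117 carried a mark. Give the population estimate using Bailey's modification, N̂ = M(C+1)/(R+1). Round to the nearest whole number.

N ≈ 1441

N̂ = 520·(326+1)/(117+1) = 520·327/118 = 170040/118 ≈ 1441.0 → 1441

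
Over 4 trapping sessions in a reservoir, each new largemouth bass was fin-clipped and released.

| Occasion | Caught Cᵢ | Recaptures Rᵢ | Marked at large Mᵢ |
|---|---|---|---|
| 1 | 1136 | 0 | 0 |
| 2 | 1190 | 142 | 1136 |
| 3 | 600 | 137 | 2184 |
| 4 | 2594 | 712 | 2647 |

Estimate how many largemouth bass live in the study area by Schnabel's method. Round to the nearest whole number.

N ≈ 9615

Σ MᵢCᵢ = 0·1136 + 1136·1190 + 2184·600 + 2647·2594 = 0 + 1351840 + 1310400 + 6866318 = 9528558
Σ Rᵢ = 0 + 142 + 137 + 712 = 991
N̂ = 9528558 / 991 ≈ 9615.1 → 9615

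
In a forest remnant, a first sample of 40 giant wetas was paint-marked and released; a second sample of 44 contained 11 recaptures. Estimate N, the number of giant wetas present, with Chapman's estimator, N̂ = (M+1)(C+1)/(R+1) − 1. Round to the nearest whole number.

N̂ = (40+1)(44+1)/(11+1) − 1 = 41·45/12 − 1
= 1845/12 − 1 ≈ 153.8 − 1 ≈ 152.8 → 153

N ≈ 153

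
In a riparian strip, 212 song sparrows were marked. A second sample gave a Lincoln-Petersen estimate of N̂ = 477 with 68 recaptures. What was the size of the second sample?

C = 153

From N = M·C/R: C = N·R / M = 477·68 / 212 = 32436 / 212 = 153.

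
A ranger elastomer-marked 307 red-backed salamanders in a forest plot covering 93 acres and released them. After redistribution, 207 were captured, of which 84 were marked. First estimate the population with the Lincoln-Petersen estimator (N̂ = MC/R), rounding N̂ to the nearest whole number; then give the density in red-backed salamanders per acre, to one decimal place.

density ≈ 8.1 red-backed salamanders per acre

N̂ = 307·207/84 = 63549/84 ≈ 756.5 → 757
Density = N̂ / area = 757 / 93 ≈ 8.14 → 8.1 per acre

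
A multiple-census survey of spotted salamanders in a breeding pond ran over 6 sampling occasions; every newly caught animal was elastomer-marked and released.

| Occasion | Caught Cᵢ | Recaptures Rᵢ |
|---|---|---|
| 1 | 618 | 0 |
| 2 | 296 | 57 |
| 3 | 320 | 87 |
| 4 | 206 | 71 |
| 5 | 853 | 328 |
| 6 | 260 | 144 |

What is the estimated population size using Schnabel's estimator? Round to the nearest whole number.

Marked at large before each occasion: Mᵢ = Σⱼ<ᵢ (Cⱼ − Rⱼ) → M1=0, M2=618, M3=857, M4=1090, M5=1225, M6=1750
Σ MᵢCᵢ = 0·618 + 618·296 + 857·320 + 1090·206 + 1225·853 + 1750·260 = 0 + 182928 + 274240 + 224540 + 1044925 + 455000 = 2181633
Σ Rᵢ = 0 + 57 + 87 + 71 + 328 + 144 = 687
N̂ = 2181633 / 687 ≈ 3175.6 → 3176

N ≈ 3176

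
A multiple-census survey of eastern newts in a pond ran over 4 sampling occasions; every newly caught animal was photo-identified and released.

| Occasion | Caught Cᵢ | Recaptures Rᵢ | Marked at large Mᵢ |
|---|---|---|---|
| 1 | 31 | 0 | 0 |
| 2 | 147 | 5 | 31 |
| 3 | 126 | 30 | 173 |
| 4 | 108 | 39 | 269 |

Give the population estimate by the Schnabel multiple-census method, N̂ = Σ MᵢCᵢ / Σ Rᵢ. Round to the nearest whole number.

Σ MᵢCᵢ = 0·31 + 31·147 + 173·126 + 269·108 = 0 + 4557 + 21798 + 29052 = 55407
Σ Rᵢ = 0 + 5 + 30 + 39 = 74
N̂ = 55407 / 74 ≈ 748.7 → 749

N ≈ 749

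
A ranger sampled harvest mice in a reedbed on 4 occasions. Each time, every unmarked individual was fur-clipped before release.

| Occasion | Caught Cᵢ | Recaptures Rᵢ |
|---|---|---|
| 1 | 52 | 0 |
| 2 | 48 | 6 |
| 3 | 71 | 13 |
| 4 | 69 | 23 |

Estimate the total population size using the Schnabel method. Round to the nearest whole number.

Marked at large before each occasion: Mᵢ = Σⱼ<ᵢ (Cⱼ − Rⱼ) → M1=0, M2=52, M3=94, M4=152
Σ MᵢCᵢ = 0·52 + 52·48 + 94·71 + 152·69 = 0 + 2496 + 6674 + 10488 = 19658
Σ Rᵢ = 0 + 6 + 13 + 23 = 42
N̂ = 19658 / 42 ≈ 468.0 → 468

N ≈ 468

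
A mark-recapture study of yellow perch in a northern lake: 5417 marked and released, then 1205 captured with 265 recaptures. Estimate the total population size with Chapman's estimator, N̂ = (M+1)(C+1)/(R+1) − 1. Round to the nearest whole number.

N̂ = (5417+1)(1205+1)/(265+1) − 1 = 5418·1206/266 − 1
= 6534108/266 − 1 ≈ 24564.3 − 1 ≈ 24563.3 → 24563

N ≈ 24,563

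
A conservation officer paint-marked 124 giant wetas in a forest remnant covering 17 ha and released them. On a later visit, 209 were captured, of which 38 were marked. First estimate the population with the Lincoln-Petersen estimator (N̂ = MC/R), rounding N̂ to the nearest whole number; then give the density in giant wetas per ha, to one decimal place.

N̂ = 124·209/38 = 25916/38 = 682
Density = N̂ / area = 682 / 17 ≈ 40.12 → 40.1 per ha

density ≈ 40.1 giant wetas per ha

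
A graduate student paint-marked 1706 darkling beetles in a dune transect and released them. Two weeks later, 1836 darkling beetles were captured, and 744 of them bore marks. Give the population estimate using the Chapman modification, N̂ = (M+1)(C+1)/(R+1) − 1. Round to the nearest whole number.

N ≈ 4208

N̂ = (1706+1)(1836+1)/(744+1) − 1 = 1707·1837/745 − 1
= 3135759/745 − 1 ≈ 4209.1 − 1 ≈ 4208.1 → 4208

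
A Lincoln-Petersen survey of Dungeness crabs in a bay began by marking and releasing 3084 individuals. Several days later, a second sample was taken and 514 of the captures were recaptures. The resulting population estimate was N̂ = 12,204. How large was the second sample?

From N = M·C/R: C = N·R / M = 12204·514 / 3084 = 6272856 / 3084 = 2034.

C = 2034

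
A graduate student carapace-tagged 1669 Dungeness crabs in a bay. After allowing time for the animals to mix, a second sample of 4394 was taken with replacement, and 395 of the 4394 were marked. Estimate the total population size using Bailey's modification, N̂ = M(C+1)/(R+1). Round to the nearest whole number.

N ≈ 18,523

N̂ = 1669·(4394+1)/(395+1) = 1669·4395/396 = 7335255/396 ≈ 18523.4 → 18523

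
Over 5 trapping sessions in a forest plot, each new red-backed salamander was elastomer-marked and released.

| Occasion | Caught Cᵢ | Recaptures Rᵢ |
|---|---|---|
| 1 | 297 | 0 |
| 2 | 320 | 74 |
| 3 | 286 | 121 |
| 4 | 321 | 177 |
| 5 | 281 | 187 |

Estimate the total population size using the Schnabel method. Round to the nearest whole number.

Marked at large before each occasion: Mᵢ = Σⱼ<ᵢ (Cⱼ − Rⱼ) → M1=0, M2=297, M3=543, M4=708, M5=852
Σ MᵢCᵢ = 0·297 + 297·320 + 543·286 + 708·321 + 852·281 = 0 + 95040 + 155298 + 227268 + 239412 = 717018
Σ Rᵢ = 0 + 74 + 121 + 177 + 187 = 559
N̂ = 717018 / 559 ≈ 1282.7 → 1283

N ≈ 1283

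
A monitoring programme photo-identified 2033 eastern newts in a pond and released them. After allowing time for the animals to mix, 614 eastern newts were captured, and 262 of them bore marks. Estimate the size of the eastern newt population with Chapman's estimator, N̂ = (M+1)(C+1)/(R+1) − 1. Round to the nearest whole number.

N ≈ 4755

N̂ = (2033+1)(614+1)/(262+1) − 1 = 2034·615/263 − 1
= 1250910/263 − 1 ≈ 4756.3 − 1 ≈ 4755.3 → 4755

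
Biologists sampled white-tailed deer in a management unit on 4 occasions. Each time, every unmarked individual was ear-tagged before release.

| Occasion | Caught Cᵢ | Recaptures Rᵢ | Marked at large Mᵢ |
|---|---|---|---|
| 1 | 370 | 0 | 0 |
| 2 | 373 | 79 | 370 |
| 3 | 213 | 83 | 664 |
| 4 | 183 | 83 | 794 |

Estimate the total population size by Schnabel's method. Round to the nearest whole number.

N ≈ 1734

Σ MᵢCᵢ = 0·370 + 370·373 + 664·213 + 794·183 = 0 + 138010 + 141432 + 145302 = 424744
Σ Rᵢ = 0 + 79 + 83 + 83 = 245
N̂ = 424744 / 245 ≈ 1733.6 → 1734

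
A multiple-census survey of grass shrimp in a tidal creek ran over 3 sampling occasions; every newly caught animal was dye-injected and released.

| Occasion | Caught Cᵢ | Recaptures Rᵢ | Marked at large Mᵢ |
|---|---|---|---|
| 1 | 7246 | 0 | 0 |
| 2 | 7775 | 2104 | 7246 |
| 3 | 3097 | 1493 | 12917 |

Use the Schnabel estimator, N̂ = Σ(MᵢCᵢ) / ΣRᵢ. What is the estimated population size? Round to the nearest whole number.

Σ MᵢCᵢ = 0·7246 + 7246·7775 + 12917·3097 = 0 + 56337650 + 40003949 = 96341599
Σ Rᵢ = 0 + 2104 + 1493 = 3597
N̂ = 96341599 / 3597 ≈ 26783.9 → 26784

N ≈ 26,784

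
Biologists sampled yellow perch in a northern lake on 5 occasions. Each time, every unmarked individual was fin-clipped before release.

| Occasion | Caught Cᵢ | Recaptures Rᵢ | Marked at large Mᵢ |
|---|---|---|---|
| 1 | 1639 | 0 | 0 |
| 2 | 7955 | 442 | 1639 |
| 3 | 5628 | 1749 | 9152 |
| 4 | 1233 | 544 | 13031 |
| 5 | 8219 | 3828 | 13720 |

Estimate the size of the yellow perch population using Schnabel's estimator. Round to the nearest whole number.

Σ MᵢCᵢ = 0·1639 + 1639·7955 + 9152·5628 + 13031·1233 + 13720·8219 = 0 + 13038245 + 51507456 + 16067223 + 112764680 = 193377604
Σ Rᵢ = 0 + 442 + 1749 + 544 + 3828 = 6563
N̂ = 193377604 / 6563 ≈ 29464.8 → 29465

N ≈ 29,465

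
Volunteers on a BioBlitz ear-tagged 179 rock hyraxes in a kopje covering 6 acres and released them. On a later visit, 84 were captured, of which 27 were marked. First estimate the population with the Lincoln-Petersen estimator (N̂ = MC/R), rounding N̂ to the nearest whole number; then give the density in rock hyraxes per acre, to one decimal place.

N̂ = 179·84/27 = 15036/27 ≈ 556.9 → 557
Density = N̂ / area = 557 / 6 ≈ 92.83 → 92.8 per acre

density ≈ 92.8 rock hyraxes per acre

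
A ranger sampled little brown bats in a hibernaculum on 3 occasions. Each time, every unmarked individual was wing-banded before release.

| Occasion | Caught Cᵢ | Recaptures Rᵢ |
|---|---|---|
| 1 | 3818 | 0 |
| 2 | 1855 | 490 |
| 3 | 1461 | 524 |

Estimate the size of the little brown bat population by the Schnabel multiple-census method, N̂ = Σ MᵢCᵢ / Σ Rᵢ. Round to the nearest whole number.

N ≈ 14,452

Marked at large before each occasion: Mᵢ = Σⱼ<ᵢ (Cⱼ − Rⱼ) → M1=0, M2=3818, M3=5183
Σ MᵢCᵢ = 0·3818 + 3818·1855 + 5183·1461 = 0 + 7082390 + 7572363 = 14654753
Σ Rᵢ = 0 + 490 + 524 = 1014
N̂ = 14654753 / 1014 ≈ 14452.4 → 14452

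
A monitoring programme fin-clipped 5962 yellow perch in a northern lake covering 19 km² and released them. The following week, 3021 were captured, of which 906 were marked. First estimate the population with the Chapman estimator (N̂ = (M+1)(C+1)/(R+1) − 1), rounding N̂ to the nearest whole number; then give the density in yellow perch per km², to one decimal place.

N̂ = 5963·3022/907 − 1 = 18020186/907 − 1 ≈ 19866.9 → 19867
Density = N̂ / area = 19867 / 19 ≈ 1045.63 → 1045.6 per km²

density ≈ 1045.6 yellow perch per km²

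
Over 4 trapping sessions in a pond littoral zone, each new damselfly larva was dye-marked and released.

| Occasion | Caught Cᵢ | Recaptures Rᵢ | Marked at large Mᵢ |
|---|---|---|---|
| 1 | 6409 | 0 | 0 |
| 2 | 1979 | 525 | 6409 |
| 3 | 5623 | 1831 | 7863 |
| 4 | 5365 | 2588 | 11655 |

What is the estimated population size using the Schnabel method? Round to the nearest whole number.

Σ MᵢCᵢ = 0·6409 + 6409·1979 + 7863·5623 + 11655·5365 = 0 + 12683411 + 44213649 + 62529075 = 119426135
Σ Rᵢ = 0 + 525 + 1831 + 2588 = 4944
N̂ = 119426135 / 4944 ≈ 24155.8 → 24156

N ≈ 24,156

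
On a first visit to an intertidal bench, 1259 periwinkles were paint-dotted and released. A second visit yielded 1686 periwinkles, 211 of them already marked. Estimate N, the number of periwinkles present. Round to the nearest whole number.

N = (1259 × 1686) / 211 = 2122674 / 211 ≈ 10060.1 → 10060

N ≈ 10,060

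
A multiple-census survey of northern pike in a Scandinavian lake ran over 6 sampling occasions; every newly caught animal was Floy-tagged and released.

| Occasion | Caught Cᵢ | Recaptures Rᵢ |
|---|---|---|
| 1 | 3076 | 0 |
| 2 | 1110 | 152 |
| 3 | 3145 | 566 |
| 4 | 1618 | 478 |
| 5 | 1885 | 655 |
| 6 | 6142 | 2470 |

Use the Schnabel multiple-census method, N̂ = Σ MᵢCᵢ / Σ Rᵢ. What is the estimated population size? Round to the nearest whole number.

N ≈ 22,353

Marked at large before each occasion: Mᵢ = Σⱼ<ᵢ (Cⱼ − Rⱼ) → M1=0, M2=3076, M3=4034, M4=6613, M5=7753, M6=8983
Σ MᵢCᵢ = 0·3076 + 3076·1110 + 4034·3145 + 6613·1618 + 7753·1885 + 8983·6142 = 0 + 3414360 + 12686930 + 10699834 + 14614405 + 55173586 = 96589115
Σ Rᵢ = 0 + 152 + 566 + 478 + 655 + 2470 = 4321
N̂ = 96589115 / 4321 ≈ 22353.4 → 22353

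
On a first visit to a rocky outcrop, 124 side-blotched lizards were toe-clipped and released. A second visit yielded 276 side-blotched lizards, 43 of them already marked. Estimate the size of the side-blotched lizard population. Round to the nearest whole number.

N ≈ 796

N = (124 × 276) / 43 = 34224 / 43 ≈ 795.9 → 796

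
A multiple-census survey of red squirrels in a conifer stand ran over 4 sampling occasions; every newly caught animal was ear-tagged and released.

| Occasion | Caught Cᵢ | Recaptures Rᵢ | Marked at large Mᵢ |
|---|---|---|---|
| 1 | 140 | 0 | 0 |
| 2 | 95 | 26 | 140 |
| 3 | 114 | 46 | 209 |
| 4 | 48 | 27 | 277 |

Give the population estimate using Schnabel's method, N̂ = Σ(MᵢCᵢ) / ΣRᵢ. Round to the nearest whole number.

N ≈ 509

Σ MᵢCᵢ = 0·140 + 140·95 + 209·114 + 277·48 = 0 + 13300 + 23826 + 13296 = 50422
Σ Rᵢ = 0 + 26 + 46 + 27 = 99
N̂ = 50422 / 99 ≈ 509.3 → 509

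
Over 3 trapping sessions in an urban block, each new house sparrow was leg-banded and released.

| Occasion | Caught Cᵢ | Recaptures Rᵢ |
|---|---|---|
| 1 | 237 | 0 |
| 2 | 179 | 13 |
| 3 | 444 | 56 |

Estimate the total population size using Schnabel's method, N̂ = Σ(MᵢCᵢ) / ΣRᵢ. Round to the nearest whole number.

N ≈ 3208

Marked at large before each occasion: Mᵢ = Σⱼ<ᵢ (Cⱼ − Rⱼ) → M1=0, M2=237, M3=403
Σ MᵢCᵢ = 0·237 + 237·179 + 403·444 = 0 + 42423 + 178932 = 221355
Σ Rᵢ = 0 + 13 + 56 = 69
N̂ = 221355 / 69 ≈ 3208.0 → 3208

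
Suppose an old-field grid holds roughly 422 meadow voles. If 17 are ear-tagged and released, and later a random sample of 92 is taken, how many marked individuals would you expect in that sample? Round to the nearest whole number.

expected recaptures ≈ 4

Expected recaptures E[R] = M·C / N.
E[R] = 17 × 92 / 422 = 1564 / 422 ≈ 3.7 → 4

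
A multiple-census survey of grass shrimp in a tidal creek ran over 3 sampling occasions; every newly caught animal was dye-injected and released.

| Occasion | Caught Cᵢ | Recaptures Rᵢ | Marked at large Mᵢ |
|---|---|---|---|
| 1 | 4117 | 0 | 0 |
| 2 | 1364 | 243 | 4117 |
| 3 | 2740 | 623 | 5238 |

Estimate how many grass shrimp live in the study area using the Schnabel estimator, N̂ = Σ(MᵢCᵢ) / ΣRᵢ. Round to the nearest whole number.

N ≈ 23,057

Σ MᵢCᵢ = 0·4117 + 4117·1364 + 5238·2740 = 0 + 5615588 + 14352120 = 19967708
Σ Rᵢ = 0 + 243 + 623 = 866
N̂ = 19967708 / 866 ≈ 23057.4 → 23057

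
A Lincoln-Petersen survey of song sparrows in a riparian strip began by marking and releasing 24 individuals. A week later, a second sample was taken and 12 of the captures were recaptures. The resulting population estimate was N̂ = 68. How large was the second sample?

C = 34

From N = M·C/R: C = N·R / M = 68·12 / 24 = 816 / 24 = 34.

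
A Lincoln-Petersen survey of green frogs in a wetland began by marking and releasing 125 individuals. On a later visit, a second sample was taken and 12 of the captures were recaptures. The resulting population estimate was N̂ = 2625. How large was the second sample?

From N = M·C/R: C = N·R / M = 2625·12 / 125 = 31500 / 125 = 252.

C = 252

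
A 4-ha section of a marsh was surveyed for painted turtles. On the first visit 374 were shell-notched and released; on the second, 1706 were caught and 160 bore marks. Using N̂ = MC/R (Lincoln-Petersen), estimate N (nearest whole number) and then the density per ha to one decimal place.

N̂ = 374·1706/160 = 638044/160 ≈ 3987.8 → 3988
Density = N̂ / area = 3988 / 4 = 997.0 per ha

density ≈ 997.0 painted turtles per ha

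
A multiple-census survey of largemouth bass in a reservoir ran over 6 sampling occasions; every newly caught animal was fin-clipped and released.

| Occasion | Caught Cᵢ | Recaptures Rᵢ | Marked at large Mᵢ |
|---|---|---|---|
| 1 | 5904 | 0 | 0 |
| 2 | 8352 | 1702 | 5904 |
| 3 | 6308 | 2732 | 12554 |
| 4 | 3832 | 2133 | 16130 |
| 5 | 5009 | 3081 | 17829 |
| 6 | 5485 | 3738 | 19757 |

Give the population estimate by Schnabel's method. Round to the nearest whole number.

Σ MᵢCᵢ = 0·5904 + 5904·8352 + 12554·6308 + 16130·3832 + 17829·5009 + 19757·5485 = 0 + 49310208 + 79190632 + 61810160 + 89305461 + 108367145 = 387983606
Σ Rᵢ = 0 + 1702 + 2732 + 2133 + 3081 + 3738 = 13386
N̂ = 387983606 / 13386 ≈ 28984.3 → 28984

N ≈ 28,984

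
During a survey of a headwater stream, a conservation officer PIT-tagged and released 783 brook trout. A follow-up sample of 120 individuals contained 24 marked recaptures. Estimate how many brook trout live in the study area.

Lincoln-Petersen assumes M/N = R/C, so N = M·C / R.
N = (783 × 120) / 24 = 93960 / 24 = 3915

N = 3915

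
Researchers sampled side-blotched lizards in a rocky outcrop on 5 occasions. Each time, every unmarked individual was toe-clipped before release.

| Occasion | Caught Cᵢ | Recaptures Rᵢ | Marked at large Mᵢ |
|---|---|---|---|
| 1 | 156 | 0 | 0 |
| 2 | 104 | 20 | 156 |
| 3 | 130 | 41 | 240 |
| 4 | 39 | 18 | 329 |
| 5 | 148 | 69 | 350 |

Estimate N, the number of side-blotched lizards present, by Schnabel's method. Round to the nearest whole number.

N ≈ 757

Σ MᵢCᵢ = 0·156 + 156·104 + 240·130 + 329·39 + 350·148 = 0 + 16224 + 31200 + 12831 + 51800 = 112055
Σ Rᵢ = 0 + 20 + 41 + 18 + 69 = 148
N̂ = 112055 / 148 ≈ 757.1 → 757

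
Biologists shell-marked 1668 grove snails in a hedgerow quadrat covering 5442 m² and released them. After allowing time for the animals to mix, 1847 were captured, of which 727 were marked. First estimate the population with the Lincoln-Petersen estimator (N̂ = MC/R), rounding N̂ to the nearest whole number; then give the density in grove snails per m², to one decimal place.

N̂ = 1668·1847/727 = 3080796/727 ≈ 4237.7 → 4238
Density = N̂ / area = 4238 / 5442 ≈ 0.78 → 0.8 per m²

density ≈ 0.8 grove snails per m²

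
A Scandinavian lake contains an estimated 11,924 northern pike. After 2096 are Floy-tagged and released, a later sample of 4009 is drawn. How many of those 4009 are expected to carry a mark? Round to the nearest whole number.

expected recaptures ≈ 705

The marked fraction of the population is 2096/11924, so in a sample of 4009 expect C·(M/N) marked.
E[R] = 2096 × 4009 / 11924 = 8402864 / 11924 ≈ 704.7 → 705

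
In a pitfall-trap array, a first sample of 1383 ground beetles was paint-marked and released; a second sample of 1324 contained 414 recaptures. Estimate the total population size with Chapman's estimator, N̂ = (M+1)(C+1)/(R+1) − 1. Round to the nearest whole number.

N ≈ 4418

N̂ = (1383+1)(1324+1)/(414+1) − 1 = 1384·1325/415 − 1
= 1833800/415 − 1 ≈ 4418.8 − 1 ≈ 4417.8 → 4418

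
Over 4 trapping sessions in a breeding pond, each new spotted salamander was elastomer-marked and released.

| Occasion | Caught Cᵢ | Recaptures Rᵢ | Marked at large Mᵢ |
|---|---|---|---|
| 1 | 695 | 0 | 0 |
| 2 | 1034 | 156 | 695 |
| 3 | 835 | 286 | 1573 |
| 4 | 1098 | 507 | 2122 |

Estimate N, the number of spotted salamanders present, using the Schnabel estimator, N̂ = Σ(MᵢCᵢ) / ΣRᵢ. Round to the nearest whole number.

N ≈ 4596

Σ MᵢCᵢ = 0·695 + 695·1034 + 1573·835 + 2122·1098 = 0 + 718630 + 1313455 + 2329956 = 4362041
Σ Rᵢ = 0 + 156 + 286 + 507 = 949
N̂ = 4362041 / 949 ≈ 4596.46 → 4596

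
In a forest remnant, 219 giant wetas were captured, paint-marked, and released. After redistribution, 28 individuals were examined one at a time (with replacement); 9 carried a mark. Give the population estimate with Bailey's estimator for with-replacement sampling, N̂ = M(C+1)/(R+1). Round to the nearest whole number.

N ≈ 635

N̂ = 219·(28+1)/(9+1) = 219·29/10 = 6351/10 ≈ 635.1 → 635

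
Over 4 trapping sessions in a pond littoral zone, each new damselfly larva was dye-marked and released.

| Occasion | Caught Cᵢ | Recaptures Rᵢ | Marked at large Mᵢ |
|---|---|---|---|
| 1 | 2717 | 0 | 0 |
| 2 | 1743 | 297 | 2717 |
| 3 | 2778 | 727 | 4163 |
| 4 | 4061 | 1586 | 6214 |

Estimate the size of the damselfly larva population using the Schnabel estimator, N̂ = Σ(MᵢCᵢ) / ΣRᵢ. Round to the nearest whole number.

Σ MᵢCᵢ = 0·2717 + 2717·1743 + 4163·2778 + 6214·4061 = 0 + 4735731 + 11564814 + 25235054 = 41535599
Σ Rᵢ = 0 + 297 + 727 + 1586 = 2610
N̂ = 41535599 / 2610 ≈ 15914.0 → 15914

N ≈ 15,914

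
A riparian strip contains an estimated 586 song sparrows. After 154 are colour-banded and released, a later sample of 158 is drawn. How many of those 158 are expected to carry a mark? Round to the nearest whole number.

expected recaptures ≈ 42

Expected recaptures E[R] = M·C / N.
E[R] = 154 × 158 / 586 = 24332 / 586 ≈ 41.5 → 42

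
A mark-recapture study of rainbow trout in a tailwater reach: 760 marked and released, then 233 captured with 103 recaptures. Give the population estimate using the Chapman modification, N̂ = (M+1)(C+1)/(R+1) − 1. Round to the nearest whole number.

N̂ = (760+1)(233+1)/(103+1) − 1 = 761·234/104 − 1
= 178074/104 − 1 ≈ 1712.2 − 1 ≈ 1711.2 → 1711

N ≈ 1711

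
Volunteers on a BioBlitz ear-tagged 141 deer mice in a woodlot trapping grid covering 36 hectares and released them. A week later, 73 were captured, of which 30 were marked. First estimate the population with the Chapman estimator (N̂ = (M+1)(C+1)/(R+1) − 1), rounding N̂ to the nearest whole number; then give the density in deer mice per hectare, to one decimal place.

N̂ = 142·74/31 − 1 = 10508/31 − 1 ≈ 338.0 → 338
Density = N̂ / area = 338 / 36 ≈ 9.39 → 9.4 per hectare

density ≈ 9.4 deer mice per hectare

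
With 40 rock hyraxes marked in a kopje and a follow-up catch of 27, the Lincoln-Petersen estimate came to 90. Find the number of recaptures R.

From N = M·C/R: R = M·C / N = 40·27 / 90 = 1080 / 90 = 12.

R = 12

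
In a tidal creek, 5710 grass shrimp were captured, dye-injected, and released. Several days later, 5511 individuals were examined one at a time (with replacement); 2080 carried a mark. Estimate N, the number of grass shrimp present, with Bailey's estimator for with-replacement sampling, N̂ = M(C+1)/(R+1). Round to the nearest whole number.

N ≈ 15,124

N̂ = 5710·(5511+1)/(2080+1) = 5710·5512/2081 = 31473520/2081 ≈ 15124.2 → 15124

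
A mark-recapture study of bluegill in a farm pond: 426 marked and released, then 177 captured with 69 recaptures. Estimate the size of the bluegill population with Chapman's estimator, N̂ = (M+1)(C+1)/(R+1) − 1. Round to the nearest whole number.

N ≈ 1085

N̂ = (426+1)(177+1)/(69+1) − 1 = 427·178/70 − 1
= 76006/70 − 1 ≈ 1085.8 − 1 ≈ 1084.8 → 1085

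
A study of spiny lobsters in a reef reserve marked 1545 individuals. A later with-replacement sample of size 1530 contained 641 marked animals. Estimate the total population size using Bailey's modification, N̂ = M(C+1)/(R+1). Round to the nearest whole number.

N ≈ 3684

N̂ = 1545·(1530+1)/(641+1) = 1545·1531/642 = 2365395/642 ≈ 3684.4 → 3684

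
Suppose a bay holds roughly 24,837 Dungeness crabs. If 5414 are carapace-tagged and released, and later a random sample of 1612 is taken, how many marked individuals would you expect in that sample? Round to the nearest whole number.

expected recaptures ≈ 351

The marked fraction of the population is 5414/24837, so in a sample of 1612 expect C·(M/N) marked.
E[R] = 5414 × 1612 / 24837 = 8727368 / 24837 ≈ 351.4 → 351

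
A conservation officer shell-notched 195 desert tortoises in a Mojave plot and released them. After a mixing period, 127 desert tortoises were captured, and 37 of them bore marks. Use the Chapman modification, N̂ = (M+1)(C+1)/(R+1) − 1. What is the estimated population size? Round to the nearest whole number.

N ≈ 659

N̂ = (195+1)(127+1)/(37+1) − 1 = 196·128/38 − 1
= 25088/38 − 1 ≈ 660.2 − 1 ≈ 659.2 → 659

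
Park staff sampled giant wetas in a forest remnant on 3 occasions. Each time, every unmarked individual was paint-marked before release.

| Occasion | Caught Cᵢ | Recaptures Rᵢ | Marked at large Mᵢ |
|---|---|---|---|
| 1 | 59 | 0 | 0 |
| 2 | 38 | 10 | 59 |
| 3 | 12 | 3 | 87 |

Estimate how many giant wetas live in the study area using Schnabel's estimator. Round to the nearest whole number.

Σ MᵢCᵢ = 0·59 + 59·38 + 87·12 = 0 + 2242 + 1044 = 3286
Σ Rᵢ = 0 + 10 + 3 = 13
N̂ = 3286 / 13 ≈ 252.8 → 253

N ≈ 253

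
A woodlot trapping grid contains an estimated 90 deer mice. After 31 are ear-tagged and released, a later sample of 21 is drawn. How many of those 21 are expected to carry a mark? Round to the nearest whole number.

The marked fraction of the population is 31/90, so in a sample of 21 expect C·(M/N) marked.
E[R] = 31 × 21 / 90 = 651 / 90 ≈ 7.2 → 7

expected recaptures ≈ 7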